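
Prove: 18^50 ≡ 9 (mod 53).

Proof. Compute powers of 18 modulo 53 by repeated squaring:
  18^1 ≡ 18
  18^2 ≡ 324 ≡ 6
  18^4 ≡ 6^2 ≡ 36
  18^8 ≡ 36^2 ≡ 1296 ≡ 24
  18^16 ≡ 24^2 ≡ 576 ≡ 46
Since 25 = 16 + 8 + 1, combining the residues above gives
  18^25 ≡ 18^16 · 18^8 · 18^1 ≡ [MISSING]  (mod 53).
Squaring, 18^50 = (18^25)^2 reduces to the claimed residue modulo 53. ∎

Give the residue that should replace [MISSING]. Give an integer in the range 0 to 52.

18^16 · 18^8 · 18^1 ≡ 46 · 24 · 18 = 19872.
19872 mod 53 = 50, so 18^25 ≡ 50 (mod 53).

50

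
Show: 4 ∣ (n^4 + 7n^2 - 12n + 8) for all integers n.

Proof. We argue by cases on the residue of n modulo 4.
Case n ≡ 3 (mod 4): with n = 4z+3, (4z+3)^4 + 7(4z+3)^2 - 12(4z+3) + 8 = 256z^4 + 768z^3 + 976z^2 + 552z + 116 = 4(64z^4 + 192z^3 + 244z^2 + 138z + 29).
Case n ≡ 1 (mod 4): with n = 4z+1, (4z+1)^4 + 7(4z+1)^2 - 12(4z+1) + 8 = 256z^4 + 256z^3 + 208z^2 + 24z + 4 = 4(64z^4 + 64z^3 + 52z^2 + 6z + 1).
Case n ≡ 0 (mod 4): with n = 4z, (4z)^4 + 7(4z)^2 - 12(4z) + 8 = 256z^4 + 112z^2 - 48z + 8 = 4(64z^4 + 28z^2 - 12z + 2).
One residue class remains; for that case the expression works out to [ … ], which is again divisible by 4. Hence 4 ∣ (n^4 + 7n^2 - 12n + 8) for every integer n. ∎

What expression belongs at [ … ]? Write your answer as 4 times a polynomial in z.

4(64z^4 + 128z^3 + 124z^2 + 48z + 7)

The residues treated are {3, 1, 0}, so the missing case is n ≡ 2 (mod 4); write n = 4z+2.
Then (4z+2)^4 + 7(4z+2)^2 - 12(4z+2) + 8 = 256z^4 + 512z^3 + 496z^2 + 192z + 28 = 4(64z^4 + 128z^3 + 124z^2 + 48z + 7).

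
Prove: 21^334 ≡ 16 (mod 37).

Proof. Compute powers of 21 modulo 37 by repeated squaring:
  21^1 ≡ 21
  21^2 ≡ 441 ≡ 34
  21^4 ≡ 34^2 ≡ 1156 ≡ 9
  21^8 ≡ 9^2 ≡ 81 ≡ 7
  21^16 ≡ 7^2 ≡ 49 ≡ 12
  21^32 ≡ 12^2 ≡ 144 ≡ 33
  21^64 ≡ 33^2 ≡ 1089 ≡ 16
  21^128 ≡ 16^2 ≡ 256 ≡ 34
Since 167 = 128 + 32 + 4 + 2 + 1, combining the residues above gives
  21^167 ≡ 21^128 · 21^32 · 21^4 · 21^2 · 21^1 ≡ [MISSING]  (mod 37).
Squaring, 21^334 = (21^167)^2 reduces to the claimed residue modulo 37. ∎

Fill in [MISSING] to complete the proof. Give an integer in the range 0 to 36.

Multiply the listed residues: 34 · 33 · 9 · 34 · 21 = 1122 → 10098 → 343332 → 7209972.
Reducing modulo 37: 7209972 = 194864·37 + 4, so 21^167 ≡ 4.

4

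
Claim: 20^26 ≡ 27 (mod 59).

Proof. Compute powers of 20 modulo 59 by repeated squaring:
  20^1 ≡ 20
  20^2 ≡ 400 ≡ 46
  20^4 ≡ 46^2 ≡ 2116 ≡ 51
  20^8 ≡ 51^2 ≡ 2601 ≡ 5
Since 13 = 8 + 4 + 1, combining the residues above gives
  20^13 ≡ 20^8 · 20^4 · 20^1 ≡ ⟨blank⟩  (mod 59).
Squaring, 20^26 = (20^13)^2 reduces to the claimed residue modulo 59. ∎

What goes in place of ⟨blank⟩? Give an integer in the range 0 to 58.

20^8 · 20^4 · 20^1 ≡ 5 · 51 · 20 = 5100.
5100 mod 59 = 26, so 20^13 ≡ 26 (mod 59).

26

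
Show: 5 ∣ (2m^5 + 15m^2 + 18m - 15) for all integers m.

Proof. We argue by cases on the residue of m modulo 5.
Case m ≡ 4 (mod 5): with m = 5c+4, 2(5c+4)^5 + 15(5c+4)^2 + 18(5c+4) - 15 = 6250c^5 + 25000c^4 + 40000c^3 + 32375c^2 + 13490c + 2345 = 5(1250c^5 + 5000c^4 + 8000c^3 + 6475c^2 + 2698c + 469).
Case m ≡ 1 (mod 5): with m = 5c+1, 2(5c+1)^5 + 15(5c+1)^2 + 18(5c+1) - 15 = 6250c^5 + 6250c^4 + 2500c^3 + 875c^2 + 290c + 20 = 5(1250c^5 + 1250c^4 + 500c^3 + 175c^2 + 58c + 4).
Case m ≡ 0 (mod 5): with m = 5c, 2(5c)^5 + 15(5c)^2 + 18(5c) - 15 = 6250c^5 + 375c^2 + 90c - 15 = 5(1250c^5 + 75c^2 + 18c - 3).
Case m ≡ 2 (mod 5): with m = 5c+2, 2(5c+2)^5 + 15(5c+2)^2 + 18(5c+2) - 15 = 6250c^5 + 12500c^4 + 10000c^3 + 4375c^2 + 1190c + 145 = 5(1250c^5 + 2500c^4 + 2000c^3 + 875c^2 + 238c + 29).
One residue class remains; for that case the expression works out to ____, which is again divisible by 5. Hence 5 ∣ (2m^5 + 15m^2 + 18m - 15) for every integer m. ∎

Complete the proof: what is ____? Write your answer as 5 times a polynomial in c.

5(1250c^5 + 3750c^4 + 4500c^3 + 2775c^2 + 918c + 132)

The residues treated are {4, 1, 0, 2}, so the missing case is m ≡ 3 (mod 5); write m = 5c+3.
Then 2(5c+3)^5 + 15(5c+3)^2 + 18(5c+3) - 15 = 6250c^5 + 18750c^4 + 22500c^3 + 13875c^2 + 4590c + 660 = 5(1250c^5 + 3750c^4 + 4500c^3 + 2775c^2 + 918c + 132).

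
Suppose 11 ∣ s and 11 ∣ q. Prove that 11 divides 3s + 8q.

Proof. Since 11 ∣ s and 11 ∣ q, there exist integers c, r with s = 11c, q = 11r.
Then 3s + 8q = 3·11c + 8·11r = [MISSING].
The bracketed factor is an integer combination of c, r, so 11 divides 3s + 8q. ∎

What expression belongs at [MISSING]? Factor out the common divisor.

Pull the common 11 out of every term: 3·11c + 8·11r = 11(3c + 8r).
3c + 8r is an integer, which exhibits the divisibility.

11(3c + 8r)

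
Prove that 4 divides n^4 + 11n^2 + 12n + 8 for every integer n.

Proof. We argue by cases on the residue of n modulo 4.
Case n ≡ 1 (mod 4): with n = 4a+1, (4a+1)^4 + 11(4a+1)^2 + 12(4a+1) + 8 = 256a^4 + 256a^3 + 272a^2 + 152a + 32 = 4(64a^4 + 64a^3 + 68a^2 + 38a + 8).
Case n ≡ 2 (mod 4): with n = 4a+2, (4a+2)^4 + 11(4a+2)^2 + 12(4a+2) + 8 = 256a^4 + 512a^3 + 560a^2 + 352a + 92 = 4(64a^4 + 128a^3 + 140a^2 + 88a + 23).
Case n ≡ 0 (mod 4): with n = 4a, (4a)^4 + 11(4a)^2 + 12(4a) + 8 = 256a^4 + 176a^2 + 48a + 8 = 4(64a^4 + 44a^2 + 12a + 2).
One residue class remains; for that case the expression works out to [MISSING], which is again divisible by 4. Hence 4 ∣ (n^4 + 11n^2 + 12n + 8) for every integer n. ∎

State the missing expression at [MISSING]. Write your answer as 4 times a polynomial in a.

Only n ≡ 3 (mod 4) is unaccounted for. Put n = 4a+3:
(4a+3)^4 + 11(4a+3)^2 + 12(4a+3) + 8 expands to 256a^4 + 768a^3 + 1040a^2 + 744a + 224,
and factoring out 4 leaves 4(64a^4 + 192a^3 + 260a^2 + 186a + 56).

4(64a^4 + 192a^3 + 260a^2 + 186a + 56)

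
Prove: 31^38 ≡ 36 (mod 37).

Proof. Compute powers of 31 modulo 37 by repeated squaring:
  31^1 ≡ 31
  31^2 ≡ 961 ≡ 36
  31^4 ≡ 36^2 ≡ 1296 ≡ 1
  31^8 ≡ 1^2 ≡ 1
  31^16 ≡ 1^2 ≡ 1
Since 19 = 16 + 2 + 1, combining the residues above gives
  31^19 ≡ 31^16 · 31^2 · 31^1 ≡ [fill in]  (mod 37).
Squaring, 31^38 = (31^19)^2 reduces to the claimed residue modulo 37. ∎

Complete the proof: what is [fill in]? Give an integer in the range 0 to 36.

Multiply the listed residues: 1 · 36 · 31 = 36 → 1116.
Reducing modulo 37: 1116 = 30·37 + 6, so 31^19 ≡ 6.

6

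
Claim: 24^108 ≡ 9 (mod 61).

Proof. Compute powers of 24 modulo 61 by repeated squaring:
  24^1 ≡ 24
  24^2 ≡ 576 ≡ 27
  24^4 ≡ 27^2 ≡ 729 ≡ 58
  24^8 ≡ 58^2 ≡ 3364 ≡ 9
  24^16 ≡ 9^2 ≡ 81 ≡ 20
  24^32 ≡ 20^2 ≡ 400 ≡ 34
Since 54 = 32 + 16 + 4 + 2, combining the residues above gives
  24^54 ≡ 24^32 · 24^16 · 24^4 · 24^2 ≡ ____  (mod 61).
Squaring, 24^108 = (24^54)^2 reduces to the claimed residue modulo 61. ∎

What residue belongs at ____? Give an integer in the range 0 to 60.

3

24^32 · 24^16 · 24^4 · 24^2 ≡ 34 · 20 · 58 · 27 = 1064880.
1064880 mod 61 = 3, so 24^54 ≡ 3 (mod 61).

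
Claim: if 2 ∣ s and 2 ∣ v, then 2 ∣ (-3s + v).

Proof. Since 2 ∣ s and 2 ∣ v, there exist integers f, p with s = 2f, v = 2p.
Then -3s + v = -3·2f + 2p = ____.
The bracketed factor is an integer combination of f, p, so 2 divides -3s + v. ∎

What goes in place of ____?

2(-3f + p)

Each term has a factor of 2: -3·2f + 2p = 2·(-3f + p).
Since -3f + p is an integer, 2 ∣ (-3s + v).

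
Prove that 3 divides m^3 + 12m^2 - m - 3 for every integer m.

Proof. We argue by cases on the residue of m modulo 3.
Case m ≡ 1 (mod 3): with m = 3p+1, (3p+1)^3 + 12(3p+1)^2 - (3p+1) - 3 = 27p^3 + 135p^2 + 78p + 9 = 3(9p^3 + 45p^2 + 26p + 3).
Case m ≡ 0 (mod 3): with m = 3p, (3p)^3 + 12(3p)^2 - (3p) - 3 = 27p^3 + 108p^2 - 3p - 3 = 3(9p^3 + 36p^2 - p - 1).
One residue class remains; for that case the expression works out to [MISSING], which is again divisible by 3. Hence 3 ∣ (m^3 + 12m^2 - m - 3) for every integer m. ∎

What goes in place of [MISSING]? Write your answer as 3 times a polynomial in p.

3(9p^3 + 54p^2 + 59p + 17)

Only m ≡ 2 (mod 3) is unaccounted for. Put m = 3p+2:
(3p+2)^3 + 12(3p+2)^2 - (3p+2) - 3 expands to 27p^3 + 162p^2 + 177p + 51,
and factoring out 3 leaves 3(9p^3 + 54p^2 + 59p + 17).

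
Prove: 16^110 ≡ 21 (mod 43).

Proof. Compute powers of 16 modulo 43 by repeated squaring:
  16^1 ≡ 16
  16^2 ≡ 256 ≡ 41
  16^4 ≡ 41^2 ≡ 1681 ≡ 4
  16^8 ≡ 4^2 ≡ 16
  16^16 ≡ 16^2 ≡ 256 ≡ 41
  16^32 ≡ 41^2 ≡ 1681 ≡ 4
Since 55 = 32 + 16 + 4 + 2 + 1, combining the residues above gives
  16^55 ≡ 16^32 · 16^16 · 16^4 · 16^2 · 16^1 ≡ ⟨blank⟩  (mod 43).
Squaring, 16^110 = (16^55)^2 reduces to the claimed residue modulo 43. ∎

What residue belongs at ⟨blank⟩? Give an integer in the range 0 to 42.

16^32 · 16^16 · 16^4 · 16^2 · 16^1 ≡ 4 · 41 · 4 · 41 · 16 = 430336.
430336 mod 43 = 35, so 16^55 ≡ 35 (mod 43).

35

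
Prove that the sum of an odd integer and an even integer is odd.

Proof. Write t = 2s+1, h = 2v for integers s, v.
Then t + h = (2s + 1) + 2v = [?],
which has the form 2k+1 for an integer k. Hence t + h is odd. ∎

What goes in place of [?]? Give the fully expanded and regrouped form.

2(s + v) + 1

(2s + 1) + 2v = 2s + 2v + 1
= 2(s + v) + 1.
Since s + v is an integer, the sum is of the form 2k+1 for an integer k.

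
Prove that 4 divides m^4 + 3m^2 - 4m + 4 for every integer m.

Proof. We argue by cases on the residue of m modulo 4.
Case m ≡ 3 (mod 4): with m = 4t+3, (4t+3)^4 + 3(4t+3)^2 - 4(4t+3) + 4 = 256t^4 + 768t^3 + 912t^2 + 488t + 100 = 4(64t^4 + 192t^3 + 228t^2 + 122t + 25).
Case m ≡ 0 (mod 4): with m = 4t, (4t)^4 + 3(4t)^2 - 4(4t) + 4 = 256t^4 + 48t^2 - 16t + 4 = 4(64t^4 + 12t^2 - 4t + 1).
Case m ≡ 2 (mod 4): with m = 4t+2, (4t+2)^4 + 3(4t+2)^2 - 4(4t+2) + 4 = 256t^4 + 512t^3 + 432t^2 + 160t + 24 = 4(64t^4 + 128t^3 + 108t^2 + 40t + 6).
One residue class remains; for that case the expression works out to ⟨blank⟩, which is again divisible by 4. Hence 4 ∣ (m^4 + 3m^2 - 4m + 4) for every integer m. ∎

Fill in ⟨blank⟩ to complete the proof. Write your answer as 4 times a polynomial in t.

The residues treated are {3, 0, 2}, so the missing case is m ≡ 1 (mod 4); write m = 4t+1.
Then (4t+1)^4 + 3(4t+1)^2 - 4(4t+1) + 4 = 256t^4 + 256t^3 + 144t^2 + 24t + 4 = 4(64t^4 + 64t^3 + 36t^2 + 6t + 1).

4(64t^4 + 64t^3 + 36t^2 + 6t + 1)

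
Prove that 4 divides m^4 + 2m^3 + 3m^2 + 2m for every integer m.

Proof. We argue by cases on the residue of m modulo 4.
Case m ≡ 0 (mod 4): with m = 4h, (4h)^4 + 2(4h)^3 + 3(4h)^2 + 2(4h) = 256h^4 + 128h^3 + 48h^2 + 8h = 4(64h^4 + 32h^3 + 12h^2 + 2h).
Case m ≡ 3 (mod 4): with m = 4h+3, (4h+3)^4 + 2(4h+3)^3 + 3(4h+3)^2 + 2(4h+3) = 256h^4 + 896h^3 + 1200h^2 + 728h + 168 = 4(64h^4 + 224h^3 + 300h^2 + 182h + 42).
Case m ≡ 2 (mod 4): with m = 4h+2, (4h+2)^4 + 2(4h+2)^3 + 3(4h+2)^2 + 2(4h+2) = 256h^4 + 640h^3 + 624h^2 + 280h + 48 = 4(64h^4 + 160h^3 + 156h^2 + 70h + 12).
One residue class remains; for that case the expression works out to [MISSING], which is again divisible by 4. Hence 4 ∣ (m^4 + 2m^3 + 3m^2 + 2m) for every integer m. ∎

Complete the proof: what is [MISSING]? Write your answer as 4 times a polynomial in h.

4(64h^4 + 96h^3 + 60h^2 + 18h + 2)

The residues treated are {0, 3, 2}, so the missing case is m ≡ 1 (mod 4); write m = 4h+1.
Then (4h+1)^4 + 2(4h+1)^3 + 3(4h+1)^2 + 2(4h+1) = 256h^4 + 384h^3 + 240h^2 + 72h + 8 = 4(64h^4 + 96h^3 + 60h^2 + 18h + 2).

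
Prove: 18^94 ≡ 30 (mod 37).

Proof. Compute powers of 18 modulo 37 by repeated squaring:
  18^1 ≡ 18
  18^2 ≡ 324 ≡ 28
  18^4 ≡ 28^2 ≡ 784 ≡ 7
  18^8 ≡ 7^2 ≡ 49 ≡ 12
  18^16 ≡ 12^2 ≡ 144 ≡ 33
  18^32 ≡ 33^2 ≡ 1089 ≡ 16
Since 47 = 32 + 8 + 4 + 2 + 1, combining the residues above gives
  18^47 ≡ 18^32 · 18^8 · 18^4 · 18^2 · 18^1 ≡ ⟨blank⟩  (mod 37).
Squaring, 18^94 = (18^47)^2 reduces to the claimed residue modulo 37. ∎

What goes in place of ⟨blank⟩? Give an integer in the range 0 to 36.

17

Multiply the listed residues: 16 · 12 · 7 · 28 · 18 = 192 → 1344 → 37632 → 677376.
Reducing modulo 37: 677376 = 18307·37 + 17, so 18^47 ≡ 17.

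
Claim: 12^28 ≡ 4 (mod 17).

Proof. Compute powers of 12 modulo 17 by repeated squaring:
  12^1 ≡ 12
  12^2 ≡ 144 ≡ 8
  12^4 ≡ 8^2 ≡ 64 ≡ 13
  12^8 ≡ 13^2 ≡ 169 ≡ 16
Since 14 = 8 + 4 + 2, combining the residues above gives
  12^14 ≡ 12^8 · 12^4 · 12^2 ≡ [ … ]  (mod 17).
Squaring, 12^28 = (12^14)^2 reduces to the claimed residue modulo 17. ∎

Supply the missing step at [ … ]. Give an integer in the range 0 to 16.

12^8 · 12^4 · 12^2 ≡ 16 · 13 · 8 = 1664.
1664 mod 17 = 15, so 12^14 ≡ 15 (mod 17).

15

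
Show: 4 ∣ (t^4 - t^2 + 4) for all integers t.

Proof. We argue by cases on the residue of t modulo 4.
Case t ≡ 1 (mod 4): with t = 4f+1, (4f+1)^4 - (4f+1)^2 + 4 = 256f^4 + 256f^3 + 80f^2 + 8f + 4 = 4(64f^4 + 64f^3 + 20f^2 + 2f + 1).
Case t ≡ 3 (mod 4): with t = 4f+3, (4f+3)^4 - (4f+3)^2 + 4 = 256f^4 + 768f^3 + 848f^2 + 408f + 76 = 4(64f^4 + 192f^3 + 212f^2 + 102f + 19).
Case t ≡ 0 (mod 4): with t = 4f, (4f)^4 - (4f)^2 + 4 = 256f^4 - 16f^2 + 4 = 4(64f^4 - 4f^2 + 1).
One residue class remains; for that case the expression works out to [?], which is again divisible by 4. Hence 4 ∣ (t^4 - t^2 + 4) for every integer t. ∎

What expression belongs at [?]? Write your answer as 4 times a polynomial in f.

4(64f^4 + 128f^3 + 92f^2 + 28f + 4)

The residues treated are {1, 3, 0}, so the missing case is t ≡ 2 (mod 4); write t = 4f+2.
Then (4f+2)^4 - (4f+2)^2 + 4 = 256f^4 + 512f^3 + 368f^2 + 112f + 16 = 4(64f^4 + 128f^3 + 92f^2 + 28f + 4).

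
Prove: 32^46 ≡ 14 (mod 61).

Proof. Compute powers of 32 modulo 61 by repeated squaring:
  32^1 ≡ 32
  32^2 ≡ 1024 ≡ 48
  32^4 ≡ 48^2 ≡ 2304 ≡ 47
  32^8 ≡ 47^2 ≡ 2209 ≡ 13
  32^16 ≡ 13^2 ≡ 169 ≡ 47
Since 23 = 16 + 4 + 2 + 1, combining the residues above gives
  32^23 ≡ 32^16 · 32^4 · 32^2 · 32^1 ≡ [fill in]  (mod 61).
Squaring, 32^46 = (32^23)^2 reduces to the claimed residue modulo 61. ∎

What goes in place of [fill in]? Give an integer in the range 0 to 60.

21

Multiply the listed residues: 47 · 47 · 48 · 32 = 2209 → 106032 → 3393024.
Reducing modulo 61: 3393024 = 55623·61 + 21, so 32^23 ≡ 21.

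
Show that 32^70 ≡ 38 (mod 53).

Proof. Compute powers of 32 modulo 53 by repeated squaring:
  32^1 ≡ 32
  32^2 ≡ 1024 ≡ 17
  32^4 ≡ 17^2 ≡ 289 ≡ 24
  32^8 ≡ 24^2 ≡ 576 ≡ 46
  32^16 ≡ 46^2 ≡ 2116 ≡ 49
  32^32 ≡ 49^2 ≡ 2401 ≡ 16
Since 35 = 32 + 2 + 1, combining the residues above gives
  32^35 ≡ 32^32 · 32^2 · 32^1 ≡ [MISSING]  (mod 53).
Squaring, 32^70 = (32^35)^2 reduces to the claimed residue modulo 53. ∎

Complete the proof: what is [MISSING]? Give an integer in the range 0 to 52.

Multiply the listed residues: 16 · 17 · 32 = 272 → 8704.
Reducing modulo 53: 8704 = 164·53 + 12, so 32^35 ≡ 12.

12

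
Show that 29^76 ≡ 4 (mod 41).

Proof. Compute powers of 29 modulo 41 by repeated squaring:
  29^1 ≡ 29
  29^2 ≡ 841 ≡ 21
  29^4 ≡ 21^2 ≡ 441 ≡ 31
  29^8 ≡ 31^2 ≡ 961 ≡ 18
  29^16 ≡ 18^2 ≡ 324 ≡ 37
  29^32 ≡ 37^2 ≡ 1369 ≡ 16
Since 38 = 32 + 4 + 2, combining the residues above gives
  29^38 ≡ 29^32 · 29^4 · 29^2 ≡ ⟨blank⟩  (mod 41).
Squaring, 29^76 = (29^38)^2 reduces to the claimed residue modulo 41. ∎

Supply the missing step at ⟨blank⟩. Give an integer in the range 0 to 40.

2

29^32 · 29^4 · 29^2 ≡ 16 · 31 · 21 = 10416.
10416 mod 41 = 2, so 29^38 ≡ 2 (mod 41).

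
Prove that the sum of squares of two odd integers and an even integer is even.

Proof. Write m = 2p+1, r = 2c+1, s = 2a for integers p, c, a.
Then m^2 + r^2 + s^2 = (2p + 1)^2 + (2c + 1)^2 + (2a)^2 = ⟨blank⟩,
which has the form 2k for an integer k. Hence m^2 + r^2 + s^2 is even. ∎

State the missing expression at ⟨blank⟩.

2(2a^2 + 2c^2 + 2c + 2p^2 + 2p + 1)

Expanding: (2p + 1)^2 + (2c + 1)^2 + (2a)^2 = 4a^2 + 4c^2 + 4c + 4p^2 + 4p + 2.
Every term is even; pulling out the factor of 2 gives 2(2a^2 + 2c^2 + 2c + 2p^2 + 2p + 1).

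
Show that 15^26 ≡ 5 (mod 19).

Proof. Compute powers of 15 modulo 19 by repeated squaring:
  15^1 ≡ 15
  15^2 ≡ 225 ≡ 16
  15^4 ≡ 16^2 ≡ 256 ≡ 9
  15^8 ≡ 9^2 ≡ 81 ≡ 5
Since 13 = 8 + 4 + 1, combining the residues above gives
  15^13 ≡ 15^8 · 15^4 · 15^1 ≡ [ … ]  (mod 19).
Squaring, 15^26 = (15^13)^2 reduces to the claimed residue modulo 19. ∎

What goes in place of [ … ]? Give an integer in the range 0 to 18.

15^8 · 15^4 · 15^1 ≡ 5 · 9 · 15 = 675.
675 mod 19 = 10, so 15^13 ≡ 10 (mod 19).

10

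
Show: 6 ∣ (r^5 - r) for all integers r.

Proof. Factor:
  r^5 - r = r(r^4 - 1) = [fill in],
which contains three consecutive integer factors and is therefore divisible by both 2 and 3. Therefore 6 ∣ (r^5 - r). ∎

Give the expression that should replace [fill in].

(r - 1)r(r + 1)(r^2 + 1)

r^4 - 1 = (r^2 - 1)(r^2 + 1), and r^2 - 1 = (r-1)(r+1).
So r(r^4 - 1) = (r - 1)r(r + 1)(r^2 + 1).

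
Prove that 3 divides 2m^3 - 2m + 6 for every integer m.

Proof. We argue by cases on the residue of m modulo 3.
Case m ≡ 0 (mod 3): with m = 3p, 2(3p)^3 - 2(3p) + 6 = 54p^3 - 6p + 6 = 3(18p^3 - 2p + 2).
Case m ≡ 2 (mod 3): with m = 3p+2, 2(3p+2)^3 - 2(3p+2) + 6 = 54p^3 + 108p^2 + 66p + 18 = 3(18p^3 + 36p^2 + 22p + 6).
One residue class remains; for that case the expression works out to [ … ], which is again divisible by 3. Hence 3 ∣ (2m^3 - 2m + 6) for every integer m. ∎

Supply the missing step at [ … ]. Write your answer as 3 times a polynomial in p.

3(18p^3 + 18p^2 + 4p + 2)

Only m ≡ 1 (mod 3) is unaccounted for. Put m = 3p+1:
2(3p+1)^3 - 2(3p+1) + 6 expands to 54p^3 + 54p^2 + 12p + 6,
and factoring out 3 leaves 3(18p^3 + 18p^2 + 4p + 2).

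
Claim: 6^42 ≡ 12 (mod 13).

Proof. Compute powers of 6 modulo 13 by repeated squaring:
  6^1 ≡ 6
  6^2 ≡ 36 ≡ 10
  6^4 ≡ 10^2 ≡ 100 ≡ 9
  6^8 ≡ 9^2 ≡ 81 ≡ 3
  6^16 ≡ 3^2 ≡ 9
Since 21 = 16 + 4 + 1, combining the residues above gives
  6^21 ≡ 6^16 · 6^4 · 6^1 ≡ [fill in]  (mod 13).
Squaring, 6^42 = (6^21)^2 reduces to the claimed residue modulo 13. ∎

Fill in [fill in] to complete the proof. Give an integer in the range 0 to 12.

5

6^16 · 6^4 · 6^1 ≡ 9 · 9 · 6 = 486.
486 mod 13 = 5, so 6^21 ≡ 5 (mod 13).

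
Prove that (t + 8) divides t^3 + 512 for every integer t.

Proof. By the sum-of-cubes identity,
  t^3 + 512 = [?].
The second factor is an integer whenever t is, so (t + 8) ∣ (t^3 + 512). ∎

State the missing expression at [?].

a^3 + b^3 = (a + b)(a^2 - ab + b^2). With a = t, b = 8:
t^3 + 512 = (t + 8)(t^2 - 8t + 64).

(t + 8)(t^2 - 8t + 64)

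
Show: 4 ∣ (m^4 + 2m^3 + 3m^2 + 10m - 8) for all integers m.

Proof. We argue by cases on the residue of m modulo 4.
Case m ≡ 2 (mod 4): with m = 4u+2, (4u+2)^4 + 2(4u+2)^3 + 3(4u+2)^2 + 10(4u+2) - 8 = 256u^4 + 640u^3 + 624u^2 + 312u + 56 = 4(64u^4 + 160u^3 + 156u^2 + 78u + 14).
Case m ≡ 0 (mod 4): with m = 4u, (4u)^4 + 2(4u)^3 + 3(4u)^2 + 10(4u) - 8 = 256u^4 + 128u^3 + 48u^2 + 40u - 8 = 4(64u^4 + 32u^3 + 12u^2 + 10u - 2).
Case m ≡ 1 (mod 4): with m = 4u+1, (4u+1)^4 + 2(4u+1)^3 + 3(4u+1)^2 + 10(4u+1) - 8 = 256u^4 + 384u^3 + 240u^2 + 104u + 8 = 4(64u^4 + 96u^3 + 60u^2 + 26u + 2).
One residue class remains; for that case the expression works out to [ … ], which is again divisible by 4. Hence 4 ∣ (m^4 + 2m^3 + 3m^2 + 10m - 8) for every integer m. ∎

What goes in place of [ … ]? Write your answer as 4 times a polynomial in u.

The residues treated are {2, 0, 1}, so the missing case is m ≡ 3 (mod 4); write m = 4u+3.
Then (4u+3)^4 + 2(4u+3)^3 + 3(4u+3)^2 + 10(4u+3) - 8 = 256u^4 + 896u^3 + 1200u^2 + 760u + 184 = 4(64u^4 + 224u^3 + 300u^2 + 190u + 46).

4(64u^4 + 224u^3 + 300u^2 + 190u + 46)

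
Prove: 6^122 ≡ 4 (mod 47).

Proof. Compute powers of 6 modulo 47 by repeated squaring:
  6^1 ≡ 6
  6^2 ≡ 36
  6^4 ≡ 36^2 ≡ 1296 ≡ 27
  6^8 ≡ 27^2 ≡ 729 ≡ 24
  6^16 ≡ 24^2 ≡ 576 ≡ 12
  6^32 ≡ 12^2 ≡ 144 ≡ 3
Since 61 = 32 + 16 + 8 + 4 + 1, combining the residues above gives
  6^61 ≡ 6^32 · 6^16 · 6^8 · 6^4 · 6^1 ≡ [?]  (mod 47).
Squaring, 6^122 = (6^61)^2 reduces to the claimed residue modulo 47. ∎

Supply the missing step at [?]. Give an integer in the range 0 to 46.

6^32 · 6^16 · 6^8 · 6^4 · 6^1 ≡ 3 · 12 · 24 · 27 · 6 = 139968.
139968 mod 47 = 2, so 6^61 ≡ 2 (mod 47).

2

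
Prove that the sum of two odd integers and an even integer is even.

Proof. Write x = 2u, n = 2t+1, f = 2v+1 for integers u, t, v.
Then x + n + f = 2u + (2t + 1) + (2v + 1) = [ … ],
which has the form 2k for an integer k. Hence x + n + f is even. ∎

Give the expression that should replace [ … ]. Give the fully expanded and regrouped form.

Expanding: 2u + (2t + 1) + (2v + 1) = 2t + 2u + 2v + 2.
Every term is even; pulling out the factor of 2 gives 2(t + u + v + 1).

2(t + u + v + 1)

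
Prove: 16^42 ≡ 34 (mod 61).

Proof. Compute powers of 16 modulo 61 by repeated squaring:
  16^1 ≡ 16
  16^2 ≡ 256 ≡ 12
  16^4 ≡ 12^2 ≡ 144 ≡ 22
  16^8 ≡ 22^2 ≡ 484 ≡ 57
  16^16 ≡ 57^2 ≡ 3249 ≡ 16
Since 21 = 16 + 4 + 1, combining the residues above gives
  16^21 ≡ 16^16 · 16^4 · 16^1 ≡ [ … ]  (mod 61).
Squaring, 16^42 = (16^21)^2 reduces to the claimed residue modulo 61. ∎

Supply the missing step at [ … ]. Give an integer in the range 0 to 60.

16^16 · 16^4 · 16^1 ≡ 16 · 22 · 16 = 5632.
5632 mod 61 = 20, so 16^21 ≡ 20 (mod 61).

20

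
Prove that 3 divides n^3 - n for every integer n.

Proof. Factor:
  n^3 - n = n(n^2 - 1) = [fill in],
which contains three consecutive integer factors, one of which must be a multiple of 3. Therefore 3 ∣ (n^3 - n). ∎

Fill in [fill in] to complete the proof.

n(n^2 - 1) = n(n - 1)(n + 1) = (n - 1)n(n + 1).
These three factors are consecutive integers, so their product is divisible by 3.

(n - 1)n(n + 1)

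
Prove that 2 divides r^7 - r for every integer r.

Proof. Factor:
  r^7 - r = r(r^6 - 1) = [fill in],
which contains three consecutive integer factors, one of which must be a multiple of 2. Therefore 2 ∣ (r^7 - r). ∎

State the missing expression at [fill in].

(r - 1)r(r + 1)(r^4 + r^2 + 1)

r^6 - 1 = (r^2 - 1)(r^4 + r^2 + 1), and r^2 - 1 = (r-1)(r+1).
So r(r^6 - 1) = (r - 1)r(r + 1)(r^4 + r^2 + 1).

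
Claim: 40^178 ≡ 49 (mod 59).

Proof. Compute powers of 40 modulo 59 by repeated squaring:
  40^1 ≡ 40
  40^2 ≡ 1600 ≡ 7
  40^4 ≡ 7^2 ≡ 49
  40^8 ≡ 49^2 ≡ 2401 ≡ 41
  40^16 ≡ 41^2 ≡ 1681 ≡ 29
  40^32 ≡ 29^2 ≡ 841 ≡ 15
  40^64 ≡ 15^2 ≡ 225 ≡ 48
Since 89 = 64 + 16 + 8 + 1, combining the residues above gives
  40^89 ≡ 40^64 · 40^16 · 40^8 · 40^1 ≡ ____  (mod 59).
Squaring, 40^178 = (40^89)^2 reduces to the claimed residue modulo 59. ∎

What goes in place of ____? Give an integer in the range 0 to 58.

52

Multiply the listed residues: 48 · 29 · 41 · 40 = 1392 → 57072 → 2282880.
Reducing modulo 59: 2282880 = 38692·59 + 52, so 40^89 ≡ 52.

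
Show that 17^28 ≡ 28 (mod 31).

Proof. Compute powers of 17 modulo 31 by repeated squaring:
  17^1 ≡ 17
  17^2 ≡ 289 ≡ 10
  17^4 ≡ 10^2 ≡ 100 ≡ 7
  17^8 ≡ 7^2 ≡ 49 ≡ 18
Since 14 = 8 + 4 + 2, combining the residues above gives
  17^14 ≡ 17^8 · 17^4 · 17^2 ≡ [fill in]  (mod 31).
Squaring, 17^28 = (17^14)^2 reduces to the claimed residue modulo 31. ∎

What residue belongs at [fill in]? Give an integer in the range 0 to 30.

20

Multiply the listed residues: 18 · 7 · 10 = 126 → 1260.
Reducing modulo 31: 1260 = 40·31 + 20, so 17^14 ≡ 20.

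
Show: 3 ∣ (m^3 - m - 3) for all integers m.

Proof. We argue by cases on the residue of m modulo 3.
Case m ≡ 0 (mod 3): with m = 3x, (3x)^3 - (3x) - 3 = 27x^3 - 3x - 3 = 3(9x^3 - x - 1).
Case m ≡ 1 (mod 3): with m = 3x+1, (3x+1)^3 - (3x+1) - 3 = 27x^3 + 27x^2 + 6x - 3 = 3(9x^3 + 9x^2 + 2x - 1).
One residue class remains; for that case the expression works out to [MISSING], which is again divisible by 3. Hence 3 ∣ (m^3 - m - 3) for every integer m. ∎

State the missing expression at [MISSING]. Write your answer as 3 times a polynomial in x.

Only m ≡ 2 (mod 3) is unaccounted for. Put m = 3x+2:
(3x+2)^3 - (3x+2) - 3 expands to 27x^3 + 54x^2 + 33x + 3,
and factoring out 3 leaves 3(9x^3 + 18x^2 + 11x + 1).

3(9x^3 + 18x^2 + 11x + 1)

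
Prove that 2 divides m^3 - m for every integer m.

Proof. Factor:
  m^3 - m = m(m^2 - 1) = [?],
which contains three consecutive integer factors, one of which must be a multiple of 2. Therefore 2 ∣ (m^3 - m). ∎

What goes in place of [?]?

(m - 1)m(m + 1)

m(m^2 - 1) = m(m - 1)(m + 1) = (m - 1)m(m + 1).
These three factors are consecutive integers, so their product is divisible by 2.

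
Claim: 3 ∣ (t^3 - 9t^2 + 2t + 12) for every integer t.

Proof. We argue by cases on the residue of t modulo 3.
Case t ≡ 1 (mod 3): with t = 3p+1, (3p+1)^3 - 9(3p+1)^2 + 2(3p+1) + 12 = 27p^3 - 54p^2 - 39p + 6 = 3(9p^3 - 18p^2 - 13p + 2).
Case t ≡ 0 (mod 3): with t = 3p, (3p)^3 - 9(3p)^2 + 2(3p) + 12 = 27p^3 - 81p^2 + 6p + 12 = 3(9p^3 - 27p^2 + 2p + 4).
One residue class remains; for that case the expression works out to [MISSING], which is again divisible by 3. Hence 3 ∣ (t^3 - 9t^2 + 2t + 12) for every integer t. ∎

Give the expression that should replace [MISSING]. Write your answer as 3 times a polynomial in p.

Only t ≡ 2 (mod 3) is unaccounted for. Put t = 3p+2:
(3p+2)^3 - 9(3p+2)^2 + 2(3p+2) + 12 expands to 27p^3 - 27p^2 - 66p - 12,
and factoring out 3 leaves 3(9p^3 - 9p^2 - 22p - 4).

3(9p^3 - 9p^2 - 22p - 4)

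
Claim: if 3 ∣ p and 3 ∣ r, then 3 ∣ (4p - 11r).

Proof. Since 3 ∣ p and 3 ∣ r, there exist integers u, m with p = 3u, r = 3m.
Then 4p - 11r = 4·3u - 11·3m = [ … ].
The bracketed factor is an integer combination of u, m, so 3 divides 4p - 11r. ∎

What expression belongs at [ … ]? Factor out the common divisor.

Pull the common 3 out of every term: 4·3u - 11·3m = 3(-11m + 4u).
-11m + 4u is an integer, which exhibits the divisibility.

3(-11m + 4u)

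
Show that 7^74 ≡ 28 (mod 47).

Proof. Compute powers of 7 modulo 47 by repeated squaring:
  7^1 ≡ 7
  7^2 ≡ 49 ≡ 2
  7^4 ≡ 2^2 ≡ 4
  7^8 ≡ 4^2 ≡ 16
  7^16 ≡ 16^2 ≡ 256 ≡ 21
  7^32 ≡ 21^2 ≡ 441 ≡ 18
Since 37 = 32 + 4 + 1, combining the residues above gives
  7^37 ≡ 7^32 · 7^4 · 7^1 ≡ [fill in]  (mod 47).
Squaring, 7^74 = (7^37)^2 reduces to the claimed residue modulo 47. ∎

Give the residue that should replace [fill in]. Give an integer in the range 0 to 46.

34

Multiply the listed residues: 18 · 4 · 7 = 72 → 504.
Reducing modulo 47: 504 = 10·47 + 34, so 7^37 ≡ 34.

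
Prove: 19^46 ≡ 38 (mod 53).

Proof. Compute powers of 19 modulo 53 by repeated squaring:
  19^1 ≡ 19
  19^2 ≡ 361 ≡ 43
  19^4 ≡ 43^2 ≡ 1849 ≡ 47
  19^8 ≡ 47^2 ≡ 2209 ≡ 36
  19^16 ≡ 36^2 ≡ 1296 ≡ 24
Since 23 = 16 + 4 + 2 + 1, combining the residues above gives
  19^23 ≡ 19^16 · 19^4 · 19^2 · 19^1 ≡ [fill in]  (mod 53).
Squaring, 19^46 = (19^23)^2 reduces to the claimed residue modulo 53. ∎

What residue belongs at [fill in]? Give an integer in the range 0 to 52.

19^16 · 19^4 · 19^2 · 19^1 ≡ 24 · 47 · 43 · 19 = 921576.
921576 mod 53 = 12, so 19^23 ≡ 12 (mod 53).

12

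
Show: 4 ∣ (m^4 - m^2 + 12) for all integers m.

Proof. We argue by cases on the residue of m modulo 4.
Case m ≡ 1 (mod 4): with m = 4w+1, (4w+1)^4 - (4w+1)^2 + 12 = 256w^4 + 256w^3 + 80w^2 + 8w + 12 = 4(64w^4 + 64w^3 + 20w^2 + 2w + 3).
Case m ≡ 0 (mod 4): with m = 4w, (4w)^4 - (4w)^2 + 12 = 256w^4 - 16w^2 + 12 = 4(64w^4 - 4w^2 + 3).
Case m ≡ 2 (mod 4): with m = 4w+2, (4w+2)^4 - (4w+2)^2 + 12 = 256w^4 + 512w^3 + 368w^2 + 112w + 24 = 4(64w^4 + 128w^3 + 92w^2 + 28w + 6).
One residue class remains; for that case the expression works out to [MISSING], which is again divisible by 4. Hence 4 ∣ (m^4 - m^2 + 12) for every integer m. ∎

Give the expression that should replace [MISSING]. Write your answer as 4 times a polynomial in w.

4(64w^4 + 192w^3 + 212w^2 + 102w + 21)

The residues treated are {1, 0, 2}, so the missing case is m ≡ 3 (mod 4); write m = 4w+3.
Then (4w+3)^4 - (4w+3)^2 + 12 = 256w^4 + 768w^3 + 848w^2 + 408w + 84 = 4(64w^4 + 192w^3 + 212w^2 + 102w + 21).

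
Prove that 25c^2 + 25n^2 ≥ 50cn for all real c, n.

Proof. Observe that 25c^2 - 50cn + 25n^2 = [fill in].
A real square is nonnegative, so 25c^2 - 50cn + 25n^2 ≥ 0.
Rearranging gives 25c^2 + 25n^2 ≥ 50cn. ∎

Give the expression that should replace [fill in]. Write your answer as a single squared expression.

(5c - 5n)^2

25c^2 - 50cn + 25n^2 is a perfect-square trinomial: the outer terms are (5c)^2 and (5n)^2, and the cross term is -2·5c·5n.
So 25c^2 - 50cn + 25n^2 = (5c - 5n)^2 ≥ 0.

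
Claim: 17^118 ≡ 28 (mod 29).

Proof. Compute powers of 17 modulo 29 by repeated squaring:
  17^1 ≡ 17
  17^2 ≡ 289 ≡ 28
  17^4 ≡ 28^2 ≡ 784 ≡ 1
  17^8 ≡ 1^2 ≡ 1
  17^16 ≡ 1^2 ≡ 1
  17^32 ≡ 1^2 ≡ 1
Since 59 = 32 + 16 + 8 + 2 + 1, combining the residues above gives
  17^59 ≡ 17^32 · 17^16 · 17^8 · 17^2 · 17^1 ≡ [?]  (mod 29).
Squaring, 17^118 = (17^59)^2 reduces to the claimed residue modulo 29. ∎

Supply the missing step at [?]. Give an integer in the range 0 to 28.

17^32 · 17^16 · 17^8 · 17^2 · 17^1 ≡ 1 · 1 · 1 · 28 · 17 = 476.
476 mod 29 = 12, so 17^59 ≡ 12 (mod 29).

12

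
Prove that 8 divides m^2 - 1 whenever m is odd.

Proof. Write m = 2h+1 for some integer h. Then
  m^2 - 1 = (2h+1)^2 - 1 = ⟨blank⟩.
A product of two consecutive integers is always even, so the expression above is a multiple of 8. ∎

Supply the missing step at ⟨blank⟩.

(2h+1)^2 - 1 = 4h^2 + 4h + 1 - 1 = 4h^2 + 4h = 4h(h+1).
Since h and h+1 are consecutive, h(h+1) is even, and 4·(even) is a multiple of 8.

4h(h + 1)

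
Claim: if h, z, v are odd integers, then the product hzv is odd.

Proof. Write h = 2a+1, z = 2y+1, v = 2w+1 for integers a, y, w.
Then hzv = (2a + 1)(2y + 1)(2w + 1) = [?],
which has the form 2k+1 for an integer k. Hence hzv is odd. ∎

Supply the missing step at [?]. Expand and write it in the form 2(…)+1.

(2a + 1)(2y + 1)(2w + 1) = 8awy + 4aw + 4ay + 2a + 4wy + 2w + 2y + 1
= 2(4awy + 2aw + 2ay + a + 2wy + w + y) + 1.
Since 4awy + 2aw + 2ay + a + 2wy + w + y is an integer, the product is of the form 2k+1 for an integer k.

2(4awy + 2aw + 2ay + a + 2wy + w + y) + 1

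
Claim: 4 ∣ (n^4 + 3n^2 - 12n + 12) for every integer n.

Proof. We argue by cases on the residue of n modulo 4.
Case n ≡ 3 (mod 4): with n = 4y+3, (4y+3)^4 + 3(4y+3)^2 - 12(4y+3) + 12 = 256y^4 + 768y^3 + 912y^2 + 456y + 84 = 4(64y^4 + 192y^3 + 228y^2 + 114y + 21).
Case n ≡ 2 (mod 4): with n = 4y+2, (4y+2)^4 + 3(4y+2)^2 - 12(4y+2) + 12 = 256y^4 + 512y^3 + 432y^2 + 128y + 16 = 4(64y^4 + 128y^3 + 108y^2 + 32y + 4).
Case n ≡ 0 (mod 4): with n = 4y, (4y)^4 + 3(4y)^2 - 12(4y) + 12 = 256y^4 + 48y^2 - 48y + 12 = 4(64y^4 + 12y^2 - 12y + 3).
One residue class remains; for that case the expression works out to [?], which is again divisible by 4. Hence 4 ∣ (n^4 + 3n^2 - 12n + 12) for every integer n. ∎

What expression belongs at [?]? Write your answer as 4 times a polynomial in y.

Only n ≡ 1 (mod 4) is unaccounted for. Put n = 4y+1:
(4y+1)^4 + 3(4y+1)^2 - 12(4y+1) + 12 expands to 256y^4 + 256y^3 + 144y^2 - 8y + 4,
and factoring out 4 leaves 4(64y^4 + 64y^3 + 36y^2 - 2y + 1).

4(64y^4 + 64y^3 + 36y^2 - 2y + 1)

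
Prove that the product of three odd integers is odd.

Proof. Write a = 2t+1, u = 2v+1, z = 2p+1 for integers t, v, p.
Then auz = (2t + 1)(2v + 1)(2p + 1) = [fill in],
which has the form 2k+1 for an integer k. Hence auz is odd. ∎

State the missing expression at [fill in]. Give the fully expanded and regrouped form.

Expanding: (2t + 1)(2v + 1)(2p + 1) = 8ptv + 4pt + 4pv + 2p + 4tv + 2t + 2v + 1.
Every term except the constant is even, so this is 2(4ptv + 2pt + 2pv + p + 2tv + t + v) + 1,
and 4ptv + 2pt + 2pv + p + 2tv + t + v ∈ ℤ gives the required form.

2(4ptv + 2pt + 2pv + p + 2tv + t + v) + 1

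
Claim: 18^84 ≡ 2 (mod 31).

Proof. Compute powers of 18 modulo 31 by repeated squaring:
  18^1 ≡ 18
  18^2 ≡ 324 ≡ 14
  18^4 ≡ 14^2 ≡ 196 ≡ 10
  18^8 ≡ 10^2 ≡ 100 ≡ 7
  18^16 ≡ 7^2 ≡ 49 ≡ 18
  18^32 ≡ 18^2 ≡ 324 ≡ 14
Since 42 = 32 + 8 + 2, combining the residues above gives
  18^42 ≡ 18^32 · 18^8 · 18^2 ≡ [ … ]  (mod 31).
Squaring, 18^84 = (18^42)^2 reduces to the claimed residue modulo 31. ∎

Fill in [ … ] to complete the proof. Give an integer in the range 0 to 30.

18^32 · 18^8 · 18^2 ≡ 14 · 7 · 14 = 1372.
1372 mod 31 = 8, so 18^42 ≡ 8 (mod 31).

8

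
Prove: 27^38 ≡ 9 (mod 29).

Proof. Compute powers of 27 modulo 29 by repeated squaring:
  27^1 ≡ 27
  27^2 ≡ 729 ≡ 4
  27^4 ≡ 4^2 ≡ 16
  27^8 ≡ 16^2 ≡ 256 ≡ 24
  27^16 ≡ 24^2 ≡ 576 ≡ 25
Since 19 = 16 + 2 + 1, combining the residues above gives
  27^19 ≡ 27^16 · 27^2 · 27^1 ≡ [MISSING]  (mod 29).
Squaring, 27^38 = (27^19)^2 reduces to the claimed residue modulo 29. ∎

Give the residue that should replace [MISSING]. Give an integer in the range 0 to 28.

Multiply the listed residues: 25 · 4 · 27 = 100 → 2700.
Reducing modulo 29: 2700 = 93·29 + 3, so 27^19 ≡ 3.

3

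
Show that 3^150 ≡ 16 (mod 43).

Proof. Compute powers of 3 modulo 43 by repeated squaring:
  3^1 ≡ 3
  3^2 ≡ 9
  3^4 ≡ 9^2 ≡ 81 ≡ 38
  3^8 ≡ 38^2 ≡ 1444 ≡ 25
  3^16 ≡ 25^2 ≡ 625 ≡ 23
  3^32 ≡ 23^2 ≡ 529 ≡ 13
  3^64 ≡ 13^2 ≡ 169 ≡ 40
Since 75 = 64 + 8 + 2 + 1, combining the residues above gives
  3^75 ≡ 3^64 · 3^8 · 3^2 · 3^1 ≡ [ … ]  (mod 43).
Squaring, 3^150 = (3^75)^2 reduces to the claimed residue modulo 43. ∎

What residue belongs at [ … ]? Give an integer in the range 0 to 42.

3^64 · 3^8 · 3^2 · 3^1 ≡ 40 · 25 · 9 · 3 = 27000.
27000 mod 43 = 39, so 3^75 ≡ 39 (mod 43).

39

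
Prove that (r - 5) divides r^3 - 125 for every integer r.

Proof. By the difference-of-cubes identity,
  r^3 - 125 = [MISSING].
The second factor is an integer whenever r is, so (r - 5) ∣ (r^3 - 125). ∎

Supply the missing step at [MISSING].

(r - 5)(r^2 + 5r + 25)

Polynomial division of r^3 - 125 by r - 5 leaves remainder 0 and quotient r^2 + 5r + 25.
Hence r^3 - 125 = (r - 5)(r^2 + 5r + 25).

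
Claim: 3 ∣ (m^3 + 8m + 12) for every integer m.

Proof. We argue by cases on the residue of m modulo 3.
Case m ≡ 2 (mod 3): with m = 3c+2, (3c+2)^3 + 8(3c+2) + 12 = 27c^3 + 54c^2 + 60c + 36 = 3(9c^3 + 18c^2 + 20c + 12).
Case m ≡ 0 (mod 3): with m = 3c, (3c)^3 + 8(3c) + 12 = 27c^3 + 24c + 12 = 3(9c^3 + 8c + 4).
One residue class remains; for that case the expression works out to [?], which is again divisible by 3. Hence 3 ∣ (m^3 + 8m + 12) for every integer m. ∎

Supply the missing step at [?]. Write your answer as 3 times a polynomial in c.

3(9c^3 + 9c^2 + 11c + 7)

The residues treated are {2, 0}, so the missing case is m ≡ 1 (mod 3); write m = 3c+1.
Then (3c+1)^3 + 8(3c+1) + 12 = 27c^3 + 27c^2 + 33c + 21 = 3(9c^3 + 9c^2 + 11c + 7).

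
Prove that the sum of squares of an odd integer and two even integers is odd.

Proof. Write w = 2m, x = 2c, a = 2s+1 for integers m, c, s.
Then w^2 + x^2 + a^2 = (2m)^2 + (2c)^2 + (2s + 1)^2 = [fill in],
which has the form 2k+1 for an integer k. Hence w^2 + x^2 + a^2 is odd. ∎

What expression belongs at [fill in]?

2(2c^2 + 2m^2 + 2s^2 + 2s) + 1

(2m)^2 + (2c)^2 + (2s + 1)^2 = 4c^2 + 4m^2 + 4s^2 + 4s + 1
= 2(2c^2 + 2m^2 + 2s^2 + 2s) + 1.
Since 2c^2 + 2m^2 + 2s^2 + 2s is an integer, the sum of squares is of the form 2k+1 for an integer k.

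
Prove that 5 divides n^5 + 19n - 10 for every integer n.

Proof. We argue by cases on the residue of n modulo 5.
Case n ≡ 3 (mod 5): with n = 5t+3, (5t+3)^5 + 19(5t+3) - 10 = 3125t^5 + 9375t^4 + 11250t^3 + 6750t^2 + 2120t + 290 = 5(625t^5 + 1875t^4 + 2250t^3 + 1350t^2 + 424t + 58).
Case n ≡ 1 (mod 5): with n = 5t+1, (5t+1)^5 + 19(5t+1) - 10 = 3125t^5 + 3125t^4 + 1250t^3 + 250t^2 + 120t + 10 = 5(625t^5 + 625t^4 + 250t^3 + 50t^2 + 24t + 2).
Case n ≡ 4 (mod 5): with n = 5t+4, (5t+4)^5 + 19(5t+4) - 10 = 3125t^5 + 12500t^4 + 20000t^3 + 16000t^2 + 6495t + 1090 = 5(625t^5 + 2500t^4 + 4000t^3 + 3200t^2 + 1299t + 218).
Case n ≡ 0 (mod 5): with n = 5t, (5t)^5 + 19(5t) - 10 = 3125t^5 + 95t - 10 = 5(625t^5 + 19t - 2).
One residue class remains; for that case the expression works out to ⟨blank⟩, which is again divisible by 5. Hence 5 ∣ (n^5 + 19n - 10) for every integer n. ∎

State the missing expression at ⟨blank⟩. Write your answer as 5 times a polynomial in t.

5(625t^5 + 1250t^4 + 1000t^3 + 400t^2 + 99t + 12)

The residues treated are {3, 1, 4, 0}, so the missing case is n ≡ 2 (mod 5); write n = 5t+2.
Then (5t+2)^5 + 19(5t+2) - 10 = 3125t^5 + 6250t^4 + 5000t^3 + 2000t^2 + 495t + 60 = 5(625t^5 + 1250t^4 + 1000t^3 + 400t^2 + 99t + 12).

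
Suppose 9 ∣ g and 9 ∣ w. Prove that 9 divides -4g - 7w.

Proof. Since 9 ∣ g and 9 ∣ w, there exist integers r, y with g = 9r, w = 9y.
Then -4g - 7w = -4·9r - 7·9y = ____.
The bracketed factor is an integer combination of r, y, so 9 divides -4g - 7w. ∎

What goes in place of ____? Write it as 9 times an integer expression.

Pull the common 9 out of every term: -4·9r - 7·9y = 9(-4r - 7y).
-4r - 7y is an integer, which exhibits the divisibility.

9(-4r - 7y)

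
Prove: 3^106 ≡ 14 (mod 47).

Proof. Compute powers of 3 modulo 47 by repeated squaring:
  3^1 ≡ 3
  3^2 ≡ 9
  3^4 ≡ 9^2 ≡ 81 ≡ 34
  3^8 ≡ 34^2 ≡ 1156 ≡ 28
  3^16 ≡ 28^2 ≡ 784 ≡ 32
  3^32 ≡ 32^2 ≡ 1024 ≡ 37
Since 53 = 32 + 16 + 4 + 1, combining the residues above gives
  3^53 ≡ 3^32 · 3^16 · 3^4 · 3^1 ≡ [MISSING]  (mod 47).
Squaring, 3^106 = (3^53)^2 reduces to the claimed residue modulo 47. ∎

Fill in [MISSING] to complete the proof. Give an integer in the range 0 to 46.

25

3^32 · 3^16 · 3^4 · 3^1 ≡ 37 · 32 · 34 · 3 = 120768.
120768 mod 47 = 25, so 3^53 ≡ 25 (mod 47).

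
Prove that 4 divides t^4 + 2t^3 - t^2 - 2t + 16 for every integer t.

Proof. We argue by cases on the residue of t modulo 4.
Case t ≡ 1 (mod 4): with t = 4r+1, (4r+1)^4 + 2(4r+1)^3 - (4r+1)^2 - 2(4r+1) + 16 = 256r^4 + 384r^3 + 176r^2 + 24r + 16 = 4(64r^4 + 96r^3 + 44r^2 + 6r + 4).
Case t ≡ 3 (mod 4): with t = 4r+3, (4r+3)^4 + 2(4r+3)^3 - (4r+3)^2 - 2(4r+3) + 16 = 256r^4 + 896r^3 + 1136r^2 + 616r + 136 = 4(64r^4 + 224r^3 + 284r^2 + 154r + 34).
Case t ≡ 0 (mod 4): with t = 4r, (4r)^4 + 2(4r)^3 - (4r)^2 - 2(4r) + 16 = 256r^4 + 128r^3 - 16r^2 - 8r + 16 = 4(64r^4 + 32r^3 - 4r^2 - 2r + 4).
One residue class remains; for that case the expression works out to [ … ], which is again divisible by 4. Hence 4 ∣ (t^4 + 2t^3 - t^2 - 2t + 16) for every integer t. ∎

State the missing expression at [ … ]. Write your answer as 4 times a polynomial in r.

4(64r^4 + 160r^3 + 140r^2 + 50r + 10)

Only t ≡ 2 (mod 4) is unaccounted for. Put t = 4r+2:
(4r+2)^4 + 2(4r+2)^3 - (4r+2)^2 - 2(4r+2) + 16 expands to 256r^4 + 640r^3 + 560r^2 + 200r + 40,
and factoring out 4 leaves 4(64r^4 + 160r^3 + 140r^2 + 50r + 10).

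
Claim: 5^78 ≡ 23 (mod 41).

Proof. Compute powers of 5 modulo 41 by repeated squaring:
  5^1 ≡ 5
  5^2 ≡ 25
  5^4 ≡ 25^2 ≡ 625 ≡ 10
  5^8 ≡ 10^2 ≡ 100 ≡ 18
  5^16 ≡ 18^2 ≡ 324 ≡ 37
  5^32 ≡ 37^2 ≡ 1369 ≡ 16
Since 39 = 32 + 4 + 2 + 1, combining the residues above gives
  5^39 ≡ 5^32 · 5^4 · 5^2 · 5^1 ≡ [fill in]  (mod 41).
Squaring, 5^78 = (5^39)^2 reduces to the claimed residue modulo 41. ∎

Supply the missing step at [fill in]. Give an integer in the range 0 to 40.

Multiply the listed residues: 16 · 10 · 25 · 5 = 160 → 4000 → 20000.
Reducing modulo 41: 20000 = 487·41 + 33, so 5^39 ≡ 33.

33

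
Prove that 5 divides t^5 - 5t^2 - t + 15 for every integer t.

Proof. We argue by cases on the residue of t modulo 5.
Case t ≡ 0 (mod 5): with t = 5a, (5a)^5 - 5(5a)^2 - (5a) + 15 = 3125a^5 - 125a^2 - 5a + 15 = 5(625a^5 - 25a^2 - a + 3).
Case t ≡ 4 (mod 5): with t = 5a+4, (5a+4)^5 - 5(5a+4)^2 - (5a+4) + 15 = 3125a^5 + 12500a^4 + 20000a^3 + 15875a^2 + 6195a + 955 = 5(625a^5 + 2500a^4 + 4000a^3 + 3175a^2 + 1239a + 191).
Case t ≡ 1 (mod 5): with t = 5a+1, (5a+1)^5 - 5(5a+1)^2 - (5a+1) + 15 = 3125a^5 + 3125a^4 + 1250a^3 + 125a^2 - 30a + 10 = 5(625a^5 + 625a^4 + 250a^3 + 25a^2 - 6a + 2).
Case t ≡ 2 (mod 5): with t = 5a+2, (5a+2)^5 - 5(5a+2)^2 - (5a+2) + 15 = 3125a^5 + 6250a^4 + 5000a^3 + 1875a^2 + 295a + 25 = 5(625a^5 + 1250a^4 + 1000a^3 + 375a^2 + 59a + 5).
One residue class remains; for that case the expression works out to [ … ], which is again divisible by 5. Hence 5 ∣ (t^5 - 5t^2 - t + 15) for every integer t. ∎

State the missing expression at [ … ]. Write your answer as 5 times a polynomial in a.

5(625a^5 + 1875a^4 + 2250a^3 + 1325a^2 + 374a + 42)

Only t ≡ 3 (mod 5) is unaccounted for. Put t = 5a+3:
(5a+3)^5 - 5(5a+3)^2 - (5a+3) + 15 expands to 3125a^5 + 9375a^4 + 11250a^3 + 6625a^2 + 1870a + 210,
and factoring out 5 leaves 5(625a^5 + 1875a^4 + 2250a^3 + 1325a^2 + 374a + 42).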